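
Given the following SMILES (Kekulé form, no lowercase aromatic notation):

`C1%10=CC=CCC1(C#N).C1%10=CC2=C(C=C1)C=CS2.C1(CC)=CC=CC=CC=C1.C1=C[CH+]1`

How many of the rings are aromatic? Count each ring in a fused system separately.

The SMILES encodes a six-membered carbon ring with two conjugated C=C double bonds and two sp³ carbons; a six-membered carbon ring with three alternating C=C double bonds, fused to a five-membered ring containing one sulfur and two C=C double bonds; an eight-membered carbon ring with four alternating C=C double bonds; a three-membered all-carbon ring bearing a positive charge on one carbon, with one C=C double bond.
The 6-membered ring has two sp³ carbons, so it is not fully conjugated — not aromatic (1,3-cyclohexadiene).
The fused 6/5-membered bicyclic (with one sulfur) is a single π system with 9 sp² atoms and 10 π electrons from ring double bonds plus a heteroatom lone pair. 10 = 4(2)+2, so the system is aromatic and both rings count as aromatic (benzothiophene).
The 8-membered ring has only sp² ring atoms; a planar conformation would have a fully conjugated π system of 8 electrons. But 8 = 4(2), which is 4n not 4n+2, so it is not aromatic (cyclooctatetraene) — cyclooctatetraene distorts into a non-planar tub to avoid antiaromaticity.
The 3-membered ring is fully conjugated (every ring atom contributes a p orbital); 1 ring double bond (2 π electrons) plus the carbocation's empty p orbital (0, but keeps the ring conjugated) give 2 π electrons. That satisfies 4n+2 with n=0, so it is aromatic (cyclopropenyl cation).
3 of the 5 rings are aromatic. Total: 3.

3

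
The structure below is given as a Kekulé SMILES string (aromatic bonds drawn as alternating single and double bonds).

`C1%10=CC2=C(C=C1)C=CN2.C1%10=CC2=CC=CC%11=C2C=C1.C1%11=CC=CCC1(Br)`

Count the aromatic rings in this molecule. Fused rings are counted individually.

4

The SMILES encodes a six-membered carbon ring with three alternating C=C double bonds, fused to a five-membered ring containing one N–H nitrogen and two C=C double bonds; two fused six-membered carbon rings, each with three alternating C=C double bonds; a six-membered carbon ring with two conjugated C=C double bonds and two sp³ carbons.
The fused 6/5-membered bicyclic (with one N–H) is a single π system with 9 sp² atoms and 10 π electrons from ring double bonds plus a heteroatom lone pair. 10 = 4(2)+2, so the system is aromatic and both rings count as aromatic (indole).
The fused 6/6-membered bicyclic is a single π system with 10 sp² atoms and 10 π electrons from ring double bonds. 10 = 4(2)+2, so the system is aromatic and both rings count as aromatic (naphthalene).
The 6-membered ring has two sp³ carbons, so it is not fully conjugated — not aromatic (1,3-cyclohexadiene).
4 of the 5 rings are aromatic. Total: 4.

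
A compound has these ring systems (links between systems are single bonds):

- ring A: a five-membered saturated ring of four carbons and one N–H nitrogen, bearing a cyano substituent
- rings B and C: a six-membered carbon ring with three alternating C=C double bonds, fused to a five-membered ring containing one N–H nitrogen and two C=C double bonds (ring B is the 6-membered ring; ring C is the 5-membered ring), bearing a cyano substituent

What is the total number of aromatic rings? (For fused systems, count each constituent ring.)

Ring A has only sp³ atoms, so it is not fully conjugated — not aromatic (pyrrolidine).
Rings B and C form a fused bicyclic system (with one N–H) with 9 sp² atoms and 10 π electrons from ring double bonds plus a heteroatom lone pair. 10 = 4(2)+2, so the system is aromatic and both rings count as aromatic (indole).
Aromatic: B, C. Total: 2.

2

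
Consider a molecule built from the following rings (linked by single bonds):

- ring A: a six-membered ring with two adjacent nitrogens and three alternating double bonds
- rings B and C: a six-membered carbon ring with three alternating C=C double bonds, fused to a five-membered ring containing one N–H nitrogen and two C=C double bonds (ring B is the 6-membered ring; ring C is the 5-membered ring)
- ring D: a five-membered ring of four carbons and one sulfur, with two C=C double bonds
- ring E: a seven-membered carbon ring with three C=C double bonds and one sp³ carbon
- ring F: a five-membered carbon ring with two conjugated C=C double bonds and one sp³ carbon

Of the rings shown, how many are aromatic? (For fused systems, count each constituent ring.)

4

Ring A is fully conjugated (every ring atom contributes a p orbital); 3 ring double bonds give 6 π electrons. That satisfies 4n+2 with n=1, so ring A is aromatic (pyridazine).
Rings B and C form a fused bicyclic system (with one N–H) with 9 sp² atoms and 10 π electrons from ring double bonds plus a heteroatom lone pair. 10 = 4(2)+2, so the system is aromatic and both rings count as aromatic (indole).
Ring D has a continuous p-orbital overlap around the ring; 2 ring double bonds (4 π electrons) plus a heteroatom lone pair (2) give 6 π electrons. 6 = 4(1)+2, so ring D is aromatic (thiophene).
Ring E has one sp³ carbon, so it is not fully conjugated — not aromatic (cycloheptatriene).
Ring F has one sp³ carbon, so it is not fully conjugated — not aromatic (cyclopentadiene).
Aromatic: A, B, C, D. Total: 4.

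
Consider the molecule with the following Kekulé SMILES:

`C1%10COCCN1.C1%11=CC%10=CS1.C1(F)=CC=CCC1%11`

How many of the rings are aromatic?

1

The SMILES encodes a six-membered saturated ring with an oxygen and an N–H nitrogen at positions 1 and 4; a five-membered ring of four carbons and one sulfur, with two C=C double bonds; a six-membered carbon ring with two conjugated C=C double bonds and two sp³ carbons.
The 6-membered ring with one oxygen and one N–H (1,4) has only sp³ atoms, so it is not fully conjugated — not aromatic (morpholine).
The 5-membered ring with one sulfur is fully conjugated (every ring atom contributes a p orbital); 2 ring double bonds (4 π electrons) plus a heteroatom lone pair (2) give 6 π electrons. 6 = 4(1)+2, so it is aromatic (thiophene).
The 6-membered ring has two sp³ carbons, so it is not fully conjugated — not aromatic (1,3-cyclohexadiene).
1 of the 3 rings is aromatic. Total: 1.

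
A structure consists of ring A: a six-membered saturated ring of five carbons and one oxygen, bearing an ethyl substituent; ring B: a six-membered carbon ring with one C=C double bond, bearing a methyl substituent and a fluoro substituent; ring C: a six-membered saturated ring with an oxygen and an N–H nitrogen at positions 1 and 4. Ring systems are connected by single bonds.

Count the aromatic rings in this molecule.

Ring A has only sp³ atoms, so it is not fully conjugated — not aromatic (tetrahydropyran).
Ring B has four sp³ carbons, so it is not fully conjugated — not aromatic (cyclohexene).
Ring C has only sp³ atoms, so it is not fully conjugated — not aromatic (morpholine).
No ring is aromatic. Total: 0.

0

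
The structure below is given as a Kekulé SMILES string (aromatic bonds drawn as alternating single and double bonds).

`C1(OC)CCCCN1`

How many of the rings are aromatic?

0

The SMILES encodes a six-membered saturated ring of five carbons and one N–H nitrogen.
The 6-membered ring with one N–H has only sp³ atoms, so it is not fully conjugated — not aromatic (piperidine).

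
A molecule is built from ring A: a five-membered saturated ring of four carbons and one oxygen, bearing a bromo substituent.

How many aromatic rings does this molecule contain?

Ring A has only sp³ atoms, so it is not fully conjugated — not aromatic (tetrahydrofuran).

0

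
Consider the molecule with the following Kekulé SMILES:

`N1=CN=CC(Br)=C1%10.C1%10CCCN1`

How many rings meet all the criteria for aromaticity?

1

The SMILES encodes a six-membered ring with nitrogens at positions 1 and 3 and three alternating double bonds; a five-membered saturated ring of four carbons and one N–H nitrogen.
The 6-membered ring with two nitrogens (1,3) has a continuous p-orbital overlap around the ring; 3 ring double bonds give 6 π electrons. Since 6 = 4n+2 (n=1), it is aromatic (pyrimidine).
The 5-membered ring with one N–H has only sp³ atoms, so it is not fully conjugated — not aromatic (pyrrolidine).
1 of the 2 rings is aromatic. Total: 1.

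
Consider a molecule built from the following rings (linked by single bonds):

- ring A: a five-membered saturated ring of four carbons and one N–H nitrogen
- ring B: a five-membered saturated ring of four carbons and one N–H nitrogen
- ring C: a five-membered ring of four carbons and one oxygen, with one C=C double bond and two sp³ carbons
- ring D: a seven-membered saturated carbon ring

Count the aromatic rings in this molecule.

Ring A has only sp³ atoms, so it is not fully conjugated — not aromatic (pyrrolidine).
Ring B has only sp³ atoms, so it is not fully conjugated — not aromatic (pyrrolidine).
Ring C has two sp³ carbons, so it is not fully conjugated — not aromatic (2,3-dihydrofuran).
Ring D has only sp³ atoms, so it is not fully conjugated — not aromatic (cycloheptane).
No ring is aromatic. Total: 0.

0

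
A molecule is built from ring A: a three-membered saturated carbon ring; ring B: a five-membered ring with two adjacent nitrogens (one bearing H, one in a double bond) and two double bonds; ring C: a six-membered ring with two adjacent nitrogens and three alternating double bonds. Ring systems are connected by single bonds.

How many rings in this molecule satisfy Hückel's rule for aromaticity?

2

Ring A has only sp³ atoms, so it is not fully conjugated — not aromatic (cyclopropane).
Ring B is planar and fully conjugated; 2 ring double bonds (4 π electrons) plus a heteroatom lone pair (2) give 6 π electrons. That satisfies 4n+2 with n=1, so ring B is aromatic (pyrazole).
Ring C is planar and fully conjugated; 3 ring double bonds give 6 π electrons. That satisfies 4n+2 with n=1, so ring C is aromatic (pyridazine).
Aromatic: B, C. Total: 2.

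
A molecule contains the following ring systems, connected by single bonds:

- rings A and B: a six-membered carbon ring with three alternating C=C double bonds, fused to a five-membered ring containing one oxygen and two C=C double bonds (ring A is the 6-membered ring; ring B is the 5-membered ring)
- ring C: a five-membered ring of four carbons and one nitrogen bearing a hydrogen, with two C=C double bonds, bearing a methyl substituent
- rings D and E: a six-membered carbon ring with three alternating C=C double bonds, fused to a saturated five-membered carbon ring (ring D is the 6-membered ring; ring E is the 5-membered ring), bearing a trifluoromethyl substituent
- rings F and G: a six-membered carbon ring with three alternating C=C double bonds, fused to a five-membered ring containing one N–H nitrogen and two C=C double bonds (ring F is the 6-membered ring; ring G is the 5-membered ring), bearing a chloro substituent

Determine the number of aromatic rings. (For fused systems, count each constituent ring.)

Rings A and B form a fused bicyclic system (with one oxygen) with 9 sp² atoms and 10 π electrons from ring double bonds plus a heteroatom lone pair. 10 = 4(2)+2, so the system is aromatic and both rings count as aromatic (benzofuran).
Ring C has a continuous p-orbital overlap around the ring; 2 ring double bonds (4 π electrons) plus a heteroatom lone pair (2) give 6 π electrons. Since 6 = 4n+2 (n=1), ring C is aromatic (pyrrole).
Ring D is planar and fully conjugated; 3 ring double bonds give 6 π electrons. Since 6 = 4n+2 (n=1), ring D is aromatic (benzene ring).
Ring E has three sp³ carbons, so it is not fully conjugated — not aromatic (cyclopentane ring).
Rings F and G form a fused bicyclic system (with one N–H) with 9 sp² atoms and 10 π electrons from ring double bonds plus a heteroatom lone pair. 10 = 4(2)+2, so the system is aromatic and both rings count as aromatic (indole).
Aromatic: A, B, C, D, F, G. Total: 6.

6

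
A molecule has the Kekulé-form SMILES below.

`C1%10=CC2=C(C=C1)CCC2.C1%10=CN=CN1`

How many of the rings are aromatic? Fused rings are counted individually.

The SMILES encodes a six-membered carbon ring with three alternating C=C double bonds, fused to a saturated five-membered carbon ring; a five-membered ring with nitrogens at positions 1 and 3 (one bearing H, one in a C=N bond) and two double bonds.
The 6-membered ring is fully conjugated (every ring atom contributes a p orbital); 3 ring double bonds give 6 π electrons. Since 6 = 4n+2 (n=1), it is aromatic (benzene ring).
The 5-membered ring has three sp³ carbons, so it is not fully conjugated — not aromatic (cyclopentane ring).
The 5-membered ring with two nitrogens (one N–H, one =N–) is fully conjugated (every ring atom contributes a p orbital); 2 ring double bonds (4 π electrons) plus a heteroatom lone pair (2) give 6 π electrons. 6 = 4(1)+2, so it is aromatic (imidazole).
2 of the 3 rings are aromatic. Total: 2.

2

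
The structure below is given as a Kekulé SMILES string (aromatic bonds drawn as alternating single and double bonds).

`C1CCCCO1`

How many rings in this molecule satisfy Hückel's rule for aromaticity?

0

The SMILES encodes a six-membered saturated ring of five carbons and one oxygen.
The 6-membered ring with one oxygen has only sp³ atoms, so it is not fully conjugated — not aromatic (tetrahydropyran).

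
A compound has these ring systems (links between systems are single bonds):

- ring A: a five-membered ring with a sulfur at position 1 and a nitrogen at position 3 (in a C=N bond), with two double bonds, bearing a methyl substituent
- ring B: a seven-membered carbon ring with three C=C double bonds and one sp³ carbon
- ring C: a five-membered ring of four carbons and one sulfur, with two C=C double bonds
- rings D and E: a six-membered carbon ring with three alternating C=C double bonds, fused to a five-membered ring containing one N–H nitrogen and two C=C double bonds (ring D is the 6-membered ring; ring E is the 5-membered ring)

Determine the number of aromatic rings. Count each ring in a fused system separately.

4

Ring A has a continuous p-orbital overlap around the ring; 2 ring double bonds (4 π electrons) plus a heteroatom lone pair (2) give 6 π electrons. Since 6 = 4n+2 (n=1), ring A is aromatic (thiazole).
Ring B has one sp³ carbon, so it is not fully conjugated — not aromatic (cycloheptatriene).
Ring C has a continuous p-orbital overlap around the ring; 2 ring double bonds (4 π electrons) plus a heteroatom lone pair (2) give 6 π electrons. Since 6 = 4n+2 (n=1), ring C is aromatic (thiophene).
Rings D and E form a fused bicyclic system (with one N–H) with 9 sp² atoms and 10 π electrons from ring double bonds plus a heteroatom lone pair. 10 = 4(2)+2, so the system is aromatic and both rings count as aromatic (indole).
Aromatic: A, C, D, E. Total: 4.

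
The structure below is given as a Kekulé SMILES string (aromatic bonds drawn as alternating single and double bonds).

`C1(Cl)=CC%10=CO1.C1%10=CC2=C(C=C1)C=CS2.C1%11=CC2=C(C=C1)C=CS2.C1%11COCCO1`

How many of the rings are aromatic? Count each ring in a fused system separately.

The SMILES encodes a five-membered ring of four carbons and one oxygen, with two C=C double bonds; a six-membered carbon ring with three alternating C=C double bonds, fused to a five-membered ring containing one sulfur and two C=C double bonds; a six-membered carbon ring with three alternating C=C double bonds, fused to a five-membered ring containing one sulfur and two C=C double bonds; a six-membered saturated ring with oxygens at positions 1 and 4.
The 5-membered ring with one oxygen is planar and fully conjugated; 2 ring double bonds (4 π electrons) plus a heteroatom lone pair (2) give 6 π electrons. 6 = 4(1)+2, so it is aromatic (furan).
The fused 6/5-membered bicyclic (with one sulfur) is a single π system with 9 sp² atoms and 10 π electrons from ring double bonds plus a heteroatom lone pair. 10 = 4(2)+2, so the system is aromatic and both rings count as aromatic (benzothiophene).
The fused 6/5-membered bicyclic (with one sulfur) is a single π system with 9 sp² atoms and 10 π electrons from ring double bonds plus a heteroatom lone pair. 10 = 4(2)+2, so the system is aromatic and both rings count as aromatic (benzothiophene).
The 6-membered ring with two oxygens (1,4) has only sp³ atoms, so it is not fully conjugated — not aromatic (1,4-dioxane).
5 of the 6 rings are aromatic. Total: 5.

5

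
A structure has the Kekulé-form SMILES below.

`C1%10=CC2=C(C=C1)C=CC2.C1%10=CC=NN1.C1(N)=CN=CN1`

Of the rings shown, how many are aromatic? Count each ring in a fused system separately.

The SMILES encodes a six-membered carbon ring with three alternating C=C double bonds, fused to a five-membered carbon ring containing one C=C double bond and one sp³ carbon; a five-membered ring with two adjacent nitrogens (one bearing H, one in a double bond) and two double bonds; a five-membered ring with nitrogens at positions 1 and 3 (one bearing H, one in a C=N bond) and two double bonds.
The 6-membered ring is fully conjugated (every ring atom contributes a p orbital); 3 ring double bonds give 6 π electrons. 6 = 4(1)+2, so it is aromatic (benzene ring).
The 5-membered ring has one sp³ carbon, so it is not fully conjugated — not aromatic (cyclopentene ring).
The 5-membered ring with two adjacent nitrogens (one N–H, one =N–) is fully conjugated (every ring atom contributes a p orbital); 2 ring double bonds (4 π electrons) plus a heteroatom lone pair (2) give 6 π electrons. Since 6 = 4n+2 (n=1), it is aromatic (pyrazole).
The 5-membered ring with two nitrogens (one N–H, one =N–) is planar and fully conjugated; 2 ring double bonds (4 π electrons) plus a heteroatom lone pair (2) give 6 π electrons. Since 6 = 4n+2 (n=1), it is aromatic (imidazole).
3 of the 4 rings are aromatic. Total: 3.

3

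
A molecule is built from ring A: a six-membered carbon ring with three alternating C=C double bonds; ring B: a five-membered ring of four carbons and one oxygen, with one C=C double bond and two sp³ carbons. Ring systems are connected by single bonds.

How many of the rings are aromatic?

Ring A has a continuous p-orbital overlap around the ring; 3 ring double bonds give 6 π electrons. 6 = 4(1)+2, so ring A is aromatic (benzene).
Ring B has two sp³ carbons, so it is not fully conjugated — not aromatic (2,3-dihydrofuran).
Aromatic: A. Total: 1.

1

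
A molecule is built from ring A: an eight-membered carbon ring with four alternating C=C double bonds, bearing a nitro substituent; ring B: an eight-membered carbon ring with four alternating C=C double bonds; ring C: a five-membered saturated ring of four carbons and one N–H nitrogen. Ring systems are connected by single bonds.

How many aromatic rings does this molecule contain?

0

Ring A has only sp² ring atoms; a planar conformation would have a fully conjugated π system of 8 electrons. But 8 = 4(2), which is 4n not 4n+2, so ring A is not aromatic (cyclooctatetraene) — cyclooctatetraene distorts into a non-planar tub to avoid antiaromaticity.
Ring B has only sp² ring atoms; a planar conformation would have a fully conjugated π system of 8 electrons. But 8 = 4(2), which is 4n not 4n+2, so ring B is not aromatic (cyclooctatetraene) — cyclooctatetraene distorts into a non-planar tub to avoid antiaromaticity.
Ring C has only sp³ atoms, so it is not fully conjugated — not aromatic (pyrrolidine).
No ring is aromatic. Total: 0.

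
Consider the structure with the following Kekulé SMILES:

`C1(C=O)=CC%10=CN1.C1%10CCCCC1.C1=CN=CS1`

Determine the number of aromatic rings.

The SMILES encodes a five-membered ring of four carbons and one nitrogen bearing a hydrogen, with two C=C double bonds; a six-membered saturated carbon ring; a five-membered ring with a sulfur at position 1 and a nitrogen at position 3 (in a C=N bond), with two double bonds.
The 5-membered ring with one N–H is fully conjugated (every ring atom contributes a p orbital); 2 ring double bonds (4 π electrons) plus a heteroatom lone pair (2) give 6 π electrons. Since 6 = 4n+2 (n=1), it is aromatic (pyrrole).
The 6-membered ring has only sp³ atoms, so it is not fully conjugated — not aromatic (cyclohexane).
The 5-membered ring with one sulfur and one =N– is planar and fully conjugated; 2 ring double bonds (4 π electrons) plus a heteroatom lone pair (2) give 6 π electrons. That satisfies 4n+2 with n=1, so it is aromatic (thiazole).
2 of the 3 rings are aromatic. Total: 2.

2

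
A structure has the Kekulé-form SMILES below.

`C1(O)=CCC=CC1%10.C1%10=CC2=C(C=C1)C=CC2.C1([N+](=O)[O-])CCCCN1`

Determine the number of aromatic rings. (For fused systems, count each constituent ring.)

The SMILES encodes a six-membered carbon ring with two isolated C=C double bonds and two sp³ carbons; a six-membered carbon ring with three alternating C=C double bonds, fused to a five-membered carbon ring containing one C=C double bond and one sp³ carbon; a six-membered saturated ring of five carbons and one N–H nitrogen.
The 6-membered ring has two sp³ carbons, so it is not fully conjugated — not aromatic (1,4-cyclohexadiene).
The second 6-membered ring has a continuous p-orbital overlap around the ring; 3 ring double bonds give 6 π electrons. That satisfies 4n+2 with n=1, so it is aromatic (benzene ring).
The 5-membered ring has one sp³ carbon, so it is not fully conjugated — not aromatic (cyclopentene ring).
The 6-membered ring with one N–H has only sp³ atoms, so it is not fully conjugated — not aromatic (piperidine).
1 of the 4 rings is aromatic. Total: 1.

1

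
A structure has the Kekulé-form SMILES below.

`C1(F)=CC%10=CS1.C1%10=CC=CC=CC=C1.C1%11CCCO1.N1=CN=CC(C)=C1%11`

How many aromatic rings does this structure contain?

The SMILES encodes a five-membered ring of four carbons and one sulfur, with two C=C double bonds; an eight-membered carbon ring with four alternating C=C double bonds; a five-membered saturated ring of four carbons and one oxygen; a six-membered ring with nitrogens at positions 1 and 3 and three alternating double bonds.
The 5-membered ring with one sulfur is fully conjugated (every ring atom contributes a p orbital); 2 ring double bonds (4 π electrons) plus a heteroatom lone pair (2) give 6 π electrons. Since 6 = 4n+2 (n=1), it is aromatic (thiophene).
The 8-membered ring has only sp² ring atoms; a planar conformation would have a fully conjugated π system of 8 electrons. But 8 = 4(2), which is 4n not 4n+2, so it is not aromatic (cyclooctatetraene) — cyclooctatetraene distorts into a non-planar tub to avoid antiaromaticity.
The 5-membered ring with one oxygen has only sp³ atoms, so it is not fully conjugated — not aromatic (tetrahydrofuran).
The 6-membered ring with two nitrogens (1,3) has a continuous p-orbital overlap around the ring; 3 ring double bonds give 6 π electrons. 6 = 4(1)+2, so it is aromatic (pyrimidine).
2 of the 4 rings are aromatic. Total: 2.

2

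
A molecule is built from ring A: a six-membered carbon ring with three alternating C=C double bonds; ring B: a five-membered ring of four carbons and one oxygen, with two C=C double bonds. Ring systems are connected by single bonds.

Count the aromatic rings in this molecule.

Ring A is planar and fully conjugated; 3 ring double bonds give 6 π electrons. That satisfies 4n+2 with n=1, so ring A is aromatic (benzene).
Ring B is fully conjugated (every ring atom contributes a p orbital); 2 ring double bonds (4 π electrons) plus a heteroatom lone pair (2) give 6 π electrons. That satisfies 4n+2 with n=1, so ring B is aromatic (furan).
Aromatic: A, B. Total: 2.

2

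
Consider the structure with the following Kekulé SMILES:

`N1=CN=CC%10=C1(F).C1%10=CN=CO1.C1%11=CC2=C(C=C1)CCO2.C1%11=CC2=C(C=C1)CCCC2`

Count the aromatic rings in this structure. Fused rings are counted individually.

The SMILES encodes a six-membered ring with nitrogens at positions 1 and 3 and three alternating double bonds; a five-membered ring with an oxygen at position 1 and a nitrogen at position 3 (in a C=N bond), with two double bonds; a six-membered carbon ring with three alternating C=C double bonds, fused to a five-membered ring containing one oxygen and two sp³ carbons; a six-membered carbon ring with three alternating C=C double bonds, fused to a saturated six-membered carbon ring.
The 6-membered ring with two nitrogens (1,3) is planar and fully conjugated; 3 ring double bonds give 6 π electrons. Since 6 = 4n+2 (n=1), it is aromatic (pyrimidine).
The 5-membered ring with one oxygen and one =N– is planar and fully conjugated; 2 ring double bonds (4 π electrons) plus a heteroatom lone pair (2) give 6 π electrons. Since 6 = 4n+2 (n=1), it is aromatic (oxazole).
The 6-membered ring is fully conjugated (every ring atom contributes a p orbital); 3 ring double bonds give 6 π electrons. That satisfies 4n+2 with n=1, so it is aromatic (benzene ring).
The 5-membered ring with one oxygen has two sp³ carbons, so it is not fully conjugated — not aromatic (oxolane ring).
The second 6-membered ring is planar and fully conjugated; 3 ring double bonds give 6 π electrons. Since 6 = 4n+2 (n=1), it is aromatic (benzene ring).
The third 6-membered ring has four sp³ carbons, so it is not fully conjugated — not aromatic (cyclohexane ring).
4 of the 6 rings are aromatic. Total: 4.

4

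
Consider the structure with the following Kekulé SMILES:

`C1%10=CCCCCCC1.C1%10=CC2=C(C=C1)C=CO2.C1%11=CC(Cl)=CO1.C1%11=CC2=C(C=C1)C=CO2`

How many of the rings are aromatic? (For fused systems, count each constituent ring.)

5

The SMILES encodes an eight-membered carbon ring with one C=C double bond; a six-membered carbon ring with three alternating C=C double bonds, fused to a five-membered ring containing one oxygen and two C=C double bonds; a five-membered ring of four carbons and one oxygen, with two C=C double bonds; a six-membered carbon ring with three alternating C=C double bonds, fused to a five-membered ring containing one oxygen and two C=C double bonds.
The 8-membered ring has six sp³ carbons, so it is not fully conjugated — not aromatic (cyclooctene).
The fused 6/5-membered bicyclic (with one oxygen) is a single π system with 9 sp² atoms and 10 π electrons from ring double bonds plus a heteroatom lone pair. 10 = 4(2)+2, so the system is aromatic and both rings count as aromatic (benzofuran).
The 5-membered ring with one oxygen is fully conjugated (every ring atom contributes a p orbital); 2 ring double bonds (4 π electrons) plus a heteroatom lone pair (2) give 6 π electrons. Since 6 = 4n+2 (n=1), it is aromatic (furan).
The fused 6/5-membered bicyclic (with one oxygen) is a single π system with 9 sp² atoms and 10 π electrons from ring double bonds plus a heteroatom lone pair. 10 = 4(2)+2, so the system is aromatic and both rings count as aromatic (benzofuran).
5 of the 6 rings are aromatic. Total: 5.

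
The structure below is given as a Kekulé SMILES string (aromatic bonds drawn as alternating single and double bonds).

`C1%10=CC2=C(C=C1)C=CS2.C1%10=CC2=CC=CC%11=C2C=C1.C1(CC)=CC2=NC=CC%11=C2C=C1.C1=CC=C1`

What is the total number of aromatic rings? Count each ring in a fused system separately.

The SMILES encodes a six-membered carbon ring with three alternating C=C double bonds, fused to a five-membered ring containing one sulfur and two C=C double bonds; two fused six-membered carbon rings, each with three alternating C=C double bonds; two fused six-membered rings, each with three alternating double bonds; one ring is all carbon and the other has one ring nitrogen; a four-membered carbon ring with two alternating C=C double bonds.
The fused 6/5-membered bicyclic (with one sulfur) is a single π system with 9 sp² atoms and 10 π electrons from ring double bonds plus a heteroatom lone pair. 10 = 4(2)+2, so the system is aromatic and both rings count as aromatic (benzothiophene).
The fused 6/6-membered bicyclic is a single π system with 10 sp² atoms and 10 π electrons from ring double bonds. 10 = 4(2)+2, so the system is aromatic and both rings count as aromatic (naphthalene).
The fused 6/6-membered bicyclic (with one nitrogen) is a single π system with 10 sp² atoms and 10 π electrons from ring double bonds. 10 = 4(2)+2, so the system is aromatic and both rings count as aromatic (quinoline).
The 4-membered ring has only sp² ring atoms; a planar conformation would have a fully conjugated π system of 4 electrons. But 4 = 4(1), which is 4n not 4n+2, so it is not aromatic (cyclobutadiene) — cyclobutadiene is antiaromatic and distorts to a rectangle.
6 of the 7 rings are aromatic. Total: 6.

6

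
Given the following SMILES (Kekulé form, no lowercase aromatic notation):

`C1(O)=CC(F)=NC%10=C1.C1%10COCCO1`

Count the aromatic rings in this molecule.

1

The SMILES encodes a six-membered ring of five carbons and one nitrogen with three alternating double bonds; a six-membered saturated ring with oxygens at positions 1 and 4.
The 6-membered ring with one nitrogen is fully conjugated (every ring atom contributes a p orbital); 3 ring double bonds give 6 π electrons. That satisfies 4n+2 with n=1, so it is aromatic (pyridine).
The 6-membered ring with two oxygens (1,4) has only sp³ atoms, so it is not fully conjugated — not aromatic (1,4-dioxane).
1 of the 2 rings is aromatic. Total: 1.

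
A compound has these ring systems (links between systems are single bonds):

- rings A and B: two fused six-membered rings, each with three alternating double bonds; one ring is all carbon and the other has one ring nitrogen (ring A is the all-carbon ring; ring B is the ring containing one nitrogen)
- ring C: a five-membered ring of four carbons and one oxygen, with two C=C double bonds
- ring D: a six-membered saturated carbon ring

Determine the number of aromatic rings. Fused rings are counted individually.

Rings A and B form a fused bicyclic system (with one nitrogen) with 10 sp² atoms and 10 π electrons from ring double bonds. 10 = 4(2)+2, so the system is aromatic and both rings count as aromatic (quinoline).
Ring C has a continuous p-orbital overlap around the ring; 2 ring double bonds (4 π electrons) plus a heteroatom lone pair (2) give 6 π electrons. That satisfies 4n+2 with n=1, so ring C is aromatic (furan).
Ring D has only sp³ atoms, so it is not fully conjugated — not aromatic (cyclohexane).
Aromatic: A, B, C. Total: 3.

3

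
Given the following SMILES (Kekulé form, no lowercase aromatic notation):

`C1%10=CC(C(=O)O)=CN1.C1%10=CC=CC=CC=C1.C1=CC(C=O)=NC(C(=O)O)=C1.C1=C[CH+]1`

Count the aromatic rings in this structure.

3

The SMILES encodes a five-membered ring of four carbons and one nitrogen bearing a hydrogen, with two C=C double bonds; an eight-membered carbon ring with four alternating C=C double bonds; a six-membered ring of five carbons and one nitrogen with three alternating double bonds; a three-membered all-carbon ring bearing a positive charge on one carbon, with one C=C double bond.
The 5-membered ring with one N–H has a continuous p-orbital overlap around the ring; 2 ring double bonds (4 π electrons) plus a heteroatom lone pair (2) give 6 π electrons. Since 6 = 4n+2 (n=1), it is aromatic (pyrrole).
The 8-membered ring has only sp² ring atoms; a planar conformation would have a fully conjugated π system of 8 electrons. But 8 = 4(2), which is 4n not 4n+2, so it is not aromatic (cyclooctatetraene) — cyclooctatetraene distorts into a non-planar tub to avoid antiaromaticity.
The 6-membered ring with one nitrogen is fully conjugated (every ring atom contributes a p orbital); 3 ring double bonds give 6 π electrons. 6 = 4(1)+2, so it is aromatic (pyridine).
The 3-membered ring has a continuous p-orbital overlap around the ring; 1 ring double bond (2 π electrons) plus the carbocation's empty p orbital (0, but keeps the ring conjugated) give 2 π electrons. Since 2 = 4n+2 (n=0), it is aromatic (cyclopropenyl cation).
3 of the 4 rings are aromatic. Total: 3.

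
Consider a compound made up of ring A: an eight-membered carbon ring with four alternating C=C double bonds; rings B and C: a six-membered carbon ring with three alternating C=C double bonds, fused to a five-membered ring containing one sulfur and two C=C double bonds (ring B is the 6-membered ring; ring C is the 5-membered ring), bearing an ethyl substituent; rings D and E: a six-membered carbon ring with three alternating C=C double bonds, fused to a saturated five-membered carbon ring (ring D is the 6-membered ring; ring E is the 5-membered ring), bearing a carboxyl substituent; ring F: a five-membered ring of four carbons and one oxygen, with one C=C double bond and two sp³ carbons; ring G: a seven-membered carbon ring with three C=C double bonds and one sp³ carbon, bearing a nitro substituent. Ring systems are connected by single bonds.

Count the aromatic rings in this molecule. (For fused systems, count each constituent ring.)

3

Ring A has only sp² ring atoms; a planar conformation would have a fully conjugated π system of 8 electrons. But 8 = 4(2), which is 4n not 4n+2, so ring A is not aromatic (cyclooctatetraene) — cyclooctatetraene distorts into a non-planar tub to avoid antiaromaticity.
Rings B and C form a fused bicyclic system (with one sulfur) with 9 sp² atoms and 10 π electrons from ring double bonds plus a heteroatom lone pair. 10 = 4(2)+2, so the system is aromatic and both rings count as aromatic (benzothiophene).
Ring D has a continuous p-orbital overlap around the ring; 3 ring double bonds give 6 π electrons. 6 = 4(1)+2, so ring D is aromatic (benzene ring).
Ring E has three sp³ carbons, so it is not fully conjugated — not aromatic (cyclopentane ring).
Ring F has two sp³ carbons, so it is not fully conjugated — not aromatic (2,3-dihydrofuran).
Ring G has one sp³ carbon, so it is not fully conjugated — not aromatic (cycloheptatriene).
Aromatic: B, C, D. Total: 3.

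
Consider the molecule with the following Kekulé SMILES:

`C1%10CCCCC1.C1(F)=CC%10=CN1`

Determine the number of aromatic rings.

The SMILES encodes a six-membered saturated carbon ring; a five-membered ring of four carbons and one nitrogen bearing a hydrogen, with two C=C double bonds.
The 6-membered ring has only sp³ atoms, so it is not fully conjugated — not aromatic (cyclohexane).
The 5-membered ring with one N–H is fully conjugated (every ring atom contributes a p orbital); 2 ring double bonds (4 π electrons) plus a heteroatom lone pair (2) give 6 π electrons. 6 = 4(1)+2, so it is aromatic (pyrrole).
1 of the 2 rings is aromatic. Total: 1.

1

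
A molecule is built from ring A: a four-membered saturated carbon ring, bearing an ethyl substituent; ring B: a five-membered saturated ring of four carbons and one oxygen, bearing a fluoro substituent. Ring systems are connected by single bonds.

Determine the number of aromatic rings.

Ring A has only sp³ atoms, so it is not fully conjugated — not aromatic (cyclobutane).
Ring B has only sp³ atoms, so it is not fully conjugated — not aromatic (tetrahydrofuran).
No ring is aromatic. Total: 0.

0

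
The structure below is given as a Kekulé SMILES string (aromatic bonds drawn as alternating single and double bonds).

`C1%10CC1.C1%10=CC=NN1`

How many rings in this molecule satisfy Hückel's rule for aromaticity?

1

The SMILES encodes a three-membered saturated carbon ring; a five-membered ring with two adjacent nitrogens (one bearing H, one in a double bond) and two double bonds.
The 3-membered ring has only sp³ atoms, so it is not fully conjugated — not aromatic (cyclopropane).
The 5-membered ring with two adjacent nitrogens (one N–H, one =N–) has a continuous p-orbital overlap around the ring; 2 ring double bonds (4 π electrons) plus a heteroatom lone pair (2) give 6 π electrons. That satisfies 4n+2 with n=1, so it is aromatic (pyrazole).
1 of the 2 rings is aromatic. Total: 1.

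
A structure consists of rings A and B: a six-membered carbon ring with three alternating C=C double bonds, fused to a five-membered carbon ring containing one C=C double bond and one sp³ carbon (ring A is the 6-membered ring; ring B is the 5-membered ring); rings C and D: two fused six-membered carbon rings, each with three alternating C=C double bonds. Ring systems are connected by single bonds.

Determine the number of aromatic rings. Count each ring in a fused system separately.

3

Ring A is planar and fully conjugated; 3 ring double bonds give 6 π electrons. Since 6 = 4n+2 (n=1), ring A is aromatic (benzene ring).
Ring B has one sp³ carbon, so it is not fully conjugated — not aromatic (cyclopentene ring).
Rings C and D form a fused bicyclic system with 10 sp² atoms and 10 π electrons from ring double bonds. 10 = 4(2)+2, so the system is aromatic and both rings count as aromatic (naphthalene).
Aromatic: A, C, D. Total: 3.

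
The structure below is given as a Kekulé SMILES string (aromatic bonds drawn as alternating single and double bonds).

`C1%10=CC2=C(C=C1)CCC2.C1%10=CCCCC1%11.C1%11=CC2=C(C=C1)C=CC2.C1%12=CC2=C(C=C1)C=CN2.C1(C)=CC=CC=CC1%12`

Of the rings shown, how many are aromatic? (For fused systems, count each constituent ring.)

The SMILES encodes a six-membered carbon ring with three alternating C=C double bonds, fused to a saturated five-membered carbon ring; a six-membered carbon ring with one C=C double bond; a six-membered carbon ring with three alternating C=C double bonds, fused to a five-membered carbon ring containing one C=C double bond and one sp³ carbon; a six-membered carbon ring with three alternating C=C double bonds, fused to a five-membered ring containing one N–H nitrogen and two C=C double bonds; a seven-membered carbon ring with three C=C double bonds and one sp³ carbon.
The 6-membered ring is planar and fully conjugated; 3 ring double bonds give 6 π electrons. 6 = 4(1)+2, so it is aromatic (benzene ring).
The 5-membered ring has three sp³ carbons, so it is not fully conjugated — not aromatic (cyclopentane ring).
The second 6-membered ring has four sp³ carbons, so it is not fully conjugated — not aromatic (cyclohexene).
The third 6-membered ring has a continuous p-orbital overlap around the ring; 3 ring double bonds give 6 π electrons. That satisfies 4n+2 with n=1, so it is aromatic (benzene ring).
The second 5-membered ring has one sp³ carbon, so it is not fully conjugated — not aromatic (cyclopentene ring).
The fused 6/5-membered bicyclic (with one N–H) is a single π system with 9 sp² atoms and 10 π electrons from ring double bonds plus a heteroatom lone pair. 10 = 4(2)+2, so the system is aromatic and both rings count as aromatic (indole).
The 7-membered ring has one sp³ carbon, so it is not fully conjugated — not aromatic (cycloheptatriene).
4 of the 8 rings are aromatic. Total: 4.

4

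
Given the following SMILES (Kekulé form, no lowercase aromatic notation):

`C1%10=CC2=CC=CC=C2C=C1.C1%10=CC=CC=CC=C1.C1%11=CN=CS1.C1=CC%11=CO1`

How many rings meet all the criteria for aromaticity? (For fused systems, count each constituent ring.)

4

The SMILES encodes two fused six-membered carbon rings, each with three alternating C=C double bonds; an eight-membered carbon ring with four alternating C=C double bonds; a five-membered ring with a sulfur at position 1 and a nitrogen at position 3 (in a C=N bond), with two double bonds; a five-membered ring of four carbons and one oxygen, with two C=C double bonds.
The fused 6/6-membered bicyclic is a single π system with 10 sp² atoms and 10 π electrons from ring double bonds. 10 = 4(2)+2, so the system is aromatic and both rings count as aromatic (naphthalene).
The 8-membered ring has only sp² ring atoms; a planar conformation would have a fully conjugated π system of 8 electrons. But 8 = 4(2), which is 4n not 4n+2, so it is not aromatic (cyclooctatetraene) — cyclooctatetraene distorts into a non-planar tub to avoid antiaromaticity.
The 5-membered ring with one sulfur and one =N– has a continuous p-orbital overlap around the ring; 2 ring double bonds (4 π electrons) plus a heteroatom lone pair (2) give 6 π electrons. Since 6 = 4n+2 (n=1), it is aromatic (thiazole).
The 5-membered ring with one oxygen is planar and fully conjugated; 2 ring double bonds (4 π electrons) plus a heteroatom lone pair (2) give 6 π electrons. 6 = 4(1)+2, so it is aromatic (furan).
4 of the 5 rings are aromatic. Total: 4.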